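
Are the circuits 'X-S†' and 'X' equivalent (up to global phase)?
No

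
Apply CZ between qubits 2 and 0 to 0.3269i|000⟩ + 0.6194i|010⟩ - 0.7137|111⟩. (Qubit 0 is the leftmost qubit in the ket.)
0.3269i|000⟩ + 0.6194i|010⟩ + 0.7137|111⟩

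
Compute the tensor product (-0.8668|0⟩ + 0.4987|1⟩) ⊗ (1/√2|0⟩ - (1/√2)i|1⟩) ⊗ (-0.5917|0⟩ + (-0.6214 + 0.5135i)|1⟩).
0.3627|000⟩ + (0.3809 - 0.3147i)|001⟩ - 0.3627i|010⟩ + (-0.3147 - 0.3809i)|011⟩ - 0.2087|100⟩ + (-0.2191 + 0.1811i)|101⟩ + 0.2087i|110⟩ + (0.1811 + 0.2191i)|111⟩

amp(|b₁b₂…⟩) = product of the factor amplitudes for bits b₁, b₂, …; only kets whose every factor amplitude is nonzero survive.
|000⟩: (-0.8668)(1/√2)(-0.5917) = 0.3627
|001⟩: (-0.8668)(1/√2)(-0.6214 + 0.5135i) = (0.3809 - 0.3147i)
|010⟩: (-0.8668)(-(1/√2)i)(-0.5917) = -0.3627i
|011⟩: (-0.8668)(-(1/√2)i)(-0.6214 + 0.5135i) = (-0.3147 - 0.3809i)
|100⟩: (0.4987)(1/√2)(-0.5917) = -0.2087
|101⟩: (0.4987)(1/√2)(-0.6214 + 0.5135i) = (-0.2191 + 0.1811i)
|110⟩: (0.4987)(-(1/√2)i)(-0.5917) = 0.2087i
|111⟩: (0.4987)(-(1/√2)i)(-0.6214 + 0.5135i) = (0.1811 + 0.2191i)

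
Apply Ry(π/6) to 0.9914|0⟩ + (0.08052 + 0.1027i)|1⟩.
(0.9368 - 0.02658i)|0⟩ + (0.3344 + 0.0992i)|1⟩

Ry(π/6) = [[cos(θ/2), −sin(θ/2)], [sin(θ/2), cos(θ/2)]]; θ = π/6, cos(θ/2) ≈ 0.965926, sin(θ/2) ≈ 0.258819.
With a = amp(|0⟩) = 0.9914 and b = amp(|1⟩) = (0.08052 + 0.1027i):
new amp(|0⟩) = (0.965926)·a + (-0.258819)·b = (0.9368 - 0.02658i)
new amp(|1⟩) = (0.258819)·a + (0.965926)·b = (0.3344 + 0.0992i)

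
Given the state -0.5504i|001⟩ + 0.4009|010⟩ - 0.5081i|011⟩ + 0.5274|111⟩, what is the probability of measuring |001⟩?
0.3029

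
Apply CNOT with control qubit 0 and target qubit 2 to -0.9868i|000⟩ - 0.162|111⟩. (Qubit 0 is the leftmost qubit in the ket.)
-0.9868i|000⟩ - 0.162|110⟩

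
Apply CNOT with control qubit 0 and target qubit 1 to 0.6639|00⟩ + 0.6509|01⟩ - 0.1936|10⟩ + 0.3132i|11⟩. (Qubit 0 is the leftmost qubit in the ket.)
0.6639|00⟩ + 0.6509|01⟩ + 0.3132i|10⟩ - 0.1936|11⟩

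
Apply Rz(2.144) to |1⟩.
(0.4784 + 0.8782i)|1⟩

Rz(2.144) = [[e^(−iθ/2), 0], [0, e^(iθ/2)]] with e^(±iθ/2) = cos(θ/2) ± i·sin(θ/2); θ = 2.144, cos(θ/2) ≈ 0.478369, sin(θ/2) ≈ 0.878159.
With a = amp(|0⟩) = 0 and b = amp(|1⟩) = 1:
new amp(|0⟩) = (0.478369 - 0.878159i)·a = 0
new amp(|1⟩) = (0.478369 + 0.878159i)·b = (0.4784 + 0.8782i)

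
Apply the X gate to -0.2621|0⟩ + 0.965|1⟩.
0.965|0⟩ - 0.2621|1⟩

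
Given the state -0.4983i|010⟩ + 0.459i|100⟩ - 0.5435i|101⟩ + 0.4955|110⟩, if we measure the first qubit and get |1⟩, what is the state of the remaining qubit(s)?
0.5294i|00⟩ - 0.6269i|01⟩ + 0.5715|10⟩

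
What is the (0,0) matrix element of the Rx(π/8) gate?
0.9808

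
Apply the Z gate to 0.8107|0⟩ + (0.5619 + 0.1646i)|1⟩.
0.8107|0⟩ + (-0.5619 - 0.1646i)|1⟩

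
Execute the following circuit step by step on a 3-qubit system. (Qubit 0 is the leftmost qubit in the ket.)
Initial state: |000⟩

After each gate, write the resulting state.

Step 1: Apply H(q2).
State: 1/√2|000⟩ + 1/√2|001⟩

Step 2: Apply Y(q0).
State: (1/√2)i|100⟩ + (1/√2)i|101⟩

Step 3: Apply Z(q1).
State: (1/√2)i|100⟩ + (1/√2)i|101⟩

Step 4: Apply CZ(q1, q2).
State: (1/√2)i|100⟩ + (1/√2)i|101⟩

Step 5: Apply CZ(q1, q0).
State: (1/√2)i|100⟩ + (1/√2)i|101⟩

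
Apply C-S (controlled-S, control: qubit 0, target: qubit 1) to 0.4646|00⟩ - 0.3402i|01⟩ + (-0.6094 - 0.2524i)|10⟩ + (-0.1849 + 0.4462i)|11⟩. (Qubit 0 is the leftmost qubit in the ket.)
0.4646|00⟩ - 0.3402i|01⟩ + (-0.6094 - 0.2524i)|10⟩ + (-0.4462 - 0.1849i)|11⟩

C-S leaves the control-|0⟩ kets |00⟩, |01⟩ unchanged and applies S to qubit 1 on the control-|1⟩ pair (|10⟩, |11⟩).
S = [[1, 0], [0, i]].
With a = amp(|10⟩) = (-0.6094 - 0.2524i) and b = amp(|11⟩) = (-0.1849 + 0.4462i):
new amp(|10⟩) = (1)·a = (-0.6094 - 0.2524i)
new amp(|11⟩) = (i)·b = (-0.4462 - 0.1849i)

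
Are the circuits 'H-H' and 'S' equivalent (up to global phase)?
No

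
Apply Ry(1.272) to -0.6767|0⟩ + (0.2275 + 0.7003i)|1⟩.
(-0.6795 - 0.416i)|0⟩ + (-0.2189 + 0.5634i)|1⟩

Ry(1.272) = [[cos(θ/2), −sin(θ/2)], [sin(θ/2), cos(θ/2)]]; θ = 1.272, cos(θ/2) ≈ 0.804478, sin(θ/2) ≈ 0.593982.
With a = amp(|0⟩) = -0.6767 and b = amp(|1⟩) = (0.2275 + 0.7003i):
new amp(|0⟩) = (0.804478)·a + (-0.593982)·b = (-0.6795 - 0.416i)
new amp(|1⟩) = (0.593982)·a + (0.804478)·b = (-0.2189 + 0.5634i)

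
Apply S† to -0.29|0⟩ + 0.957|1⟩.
-0.29|0⟩ - 0.957i|1⟩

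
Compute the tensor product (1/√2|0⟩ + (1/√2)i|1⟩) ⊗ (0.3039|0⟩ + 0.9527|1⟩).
0.2149|00⟩ + 0.6737|01⟩ + 0.2149i|10⟩ + 0.6737i|11⟩

amp(|b₁b₂…⟩) = product of the factor amplitudes for bits b₁, b₂, …; only kets whose every factor amplitude is nonzero survive.
|00⟩: (1/√2)(0.3039) = 0.2149
|01⟩: (1/√2)(0.9527) = 0.6737
|10⟩: ((1/√2)i)(0.3039) = 0.2149i
|11⟩: ((1/√2)i)(0.9527) = 0.6737i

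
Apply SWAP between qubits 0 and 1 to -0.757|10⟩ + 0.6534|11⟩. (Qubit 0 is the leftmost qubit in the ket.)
-0.757|01⟩ + 0.6534|11⟩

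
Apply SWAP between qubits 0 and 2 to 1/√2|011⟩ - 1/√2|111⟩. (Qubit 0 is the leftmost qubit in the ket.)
1/√2|110⟩ - 1/√2|111⟩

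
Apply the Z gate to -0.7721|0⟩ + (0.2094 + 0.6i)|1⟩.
-0.7721|0⟩ + (-0.2094 - 0.6i)|1⟩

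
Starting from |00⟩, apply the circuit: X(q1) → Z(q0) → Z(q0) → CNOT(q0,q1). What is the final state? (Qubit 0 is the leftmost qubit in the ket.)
|01⟩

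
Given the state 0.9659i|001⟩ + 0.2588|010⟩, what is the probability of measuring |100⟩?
0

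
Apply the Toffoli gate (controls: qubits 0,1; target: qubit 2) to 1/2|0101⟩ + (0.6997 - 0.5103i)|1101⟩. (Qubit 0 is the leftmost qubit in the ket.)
1/2|0101⟩ + (0.6997 - 0.5103i)|1111⟩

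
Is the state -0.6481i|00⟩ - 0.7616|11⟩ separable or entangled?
Entangled

Writing the state as a|00⟩ + b|01⟩ + c|10⟩ + d|11⟩, it is a product state iff ad − bc = 0.
Here (a, b, c, d) = (-0.6481i, 0, 0, -0.7616): ad − bc = (-0.6481i)(-0.7616) − (0)(0) = 0.4936i ≠ 0, so the state is entangled.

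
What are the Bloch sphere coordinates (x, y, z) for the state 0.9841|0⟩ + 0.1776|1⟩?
(0.3496, 0, 0.9369)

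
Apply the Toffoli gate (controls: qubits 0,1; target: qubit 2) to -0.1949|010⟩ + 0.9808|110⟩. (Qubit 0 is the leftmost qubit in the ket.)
-0.1949|010⟩ + 0.9808|111⟩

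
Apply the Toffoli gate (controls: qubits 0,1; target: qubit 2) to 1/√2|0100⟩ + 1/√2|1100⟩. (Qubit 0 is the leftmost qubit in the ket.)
1/√2|0100⟩ + 1/√2|1110⟩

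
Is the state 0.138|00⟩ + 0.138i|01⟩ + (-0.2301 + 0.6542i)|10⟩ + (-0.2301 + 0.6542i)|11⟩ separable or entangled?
Entangled

Writing the state as a|00⟩ + b|01⟩ + c|10⟩ + d|11⟩, it is a product state iff ad − bc = 0.
Here (a, b, c, d) = (0.138, 0.138i, (-0.2301 + 0.6542i), (-0.2301 + 0.6542i)): ad − bc = (0.138)(-0.2301 + 0.6542i) − (0.138i)(-0.2301 + 0.6542i) = (0.05853 + 0.122i) ≠ 0, so the state is entangled.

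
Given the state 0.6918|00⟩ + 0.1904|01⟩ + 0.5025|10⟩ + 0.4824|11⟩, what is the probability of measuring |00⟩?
0.4786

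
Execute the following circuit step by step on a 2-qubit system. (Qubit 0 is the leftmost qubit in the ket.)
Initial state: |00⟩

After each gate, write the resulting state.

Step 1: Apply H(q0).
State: 1/√2|00⟩ + 1/√2|10⟩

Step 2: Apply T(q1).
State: 1/√2|00⟩ + 1/√2|10⟩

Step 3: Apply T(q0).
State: 1/√2|00⟩ + (1/2 + (1/2)i)|10⟩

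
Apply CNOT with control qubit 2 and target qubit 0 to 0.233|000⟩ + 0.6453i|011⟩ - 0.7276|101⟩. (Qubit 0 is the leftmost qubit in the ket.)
0.233|000⟩ - 0.7276|001⟩ + 0.6453i|111⟩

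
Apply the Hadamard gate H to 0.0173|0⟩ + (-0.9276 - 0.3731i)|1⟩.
(-0.6437 - 0.2638i)|0⟩ + (0.6681 + 0.2638i)|1⟩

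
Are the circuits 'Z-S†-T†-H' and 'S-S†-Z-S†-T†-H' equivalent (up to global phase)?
Yes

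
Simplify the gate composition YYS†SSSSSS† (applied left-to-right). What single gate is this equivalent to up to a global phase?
S†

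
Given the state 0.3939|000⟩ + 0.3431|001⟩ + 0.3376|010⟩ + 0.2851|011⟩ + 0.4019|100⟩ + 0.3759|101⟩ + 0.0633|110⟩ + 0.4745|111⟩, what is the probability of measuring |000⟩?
0.1552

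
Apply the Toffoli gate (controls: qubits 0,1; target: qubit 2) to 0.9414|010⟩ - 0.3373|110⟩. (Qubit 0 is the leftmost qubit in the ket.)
0.9414|010⟩ - 0.3373|111⟩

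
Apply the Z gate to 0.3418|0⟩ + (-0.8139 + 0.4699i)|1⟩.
0.3418|0⟩ + (0.8139 - 0.4699i)|1⟩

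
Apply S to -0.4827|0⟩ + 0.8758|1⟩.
-0.4827|0⟩ + 0.8758i|1⟩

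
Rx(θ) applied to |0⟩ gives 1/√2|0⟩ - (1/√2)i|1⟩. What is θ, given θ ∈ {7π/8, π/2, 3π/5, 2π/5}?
π/2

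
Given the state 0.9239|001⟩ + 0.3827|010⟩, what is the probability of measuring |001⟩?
0.8536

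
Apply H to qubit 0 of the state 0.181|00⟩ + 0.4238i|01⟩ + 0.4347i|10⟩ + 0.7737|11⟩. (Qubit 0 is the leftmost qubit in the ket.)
(0.128 + 0.3074i)|00⟩ + (0.5471 + 0.2997i)|01⟩ + (0.128 - 0.3074i)|10⟩ + (-0.5471 + 0.2997i)|11⟩

H on qubit 0 mixes each pair of kets that differ only in qubit 0: amplitudes (a, b) of (|…0…⟩, |…1…⟩) become ((a + b)/√2, (a − b)/√2). Kets absent from the input have amplitude 0.
(|00⟩, |10⟩): (a, b) = (0.181, 0.4347i) → ((0.128 + 0.3074i), (0.128 - 0.3074i))
(|01⟩, |11⟩): (a, b) = (0.4238i, 0.7737) → ((0.5471 + 0.2997i), (-0.5471 + 0.2997i))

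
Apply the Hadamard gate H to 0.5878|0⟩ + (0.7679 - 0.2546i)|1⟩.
(0.9586 - 0.18i)|0⟩ + (-0.1273 + 0.18i)|1⟩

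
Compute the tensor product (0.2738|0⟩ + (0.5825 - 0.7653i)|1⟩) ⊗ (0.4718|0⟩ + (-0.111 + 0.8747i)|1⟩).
0.1292|00⟩ + (-0.03039 + 0.2395i)|01⟩ + (0.2748 - 0.3611i)|10⟩ + (0.6048 + 0.5945i)|11⟩

amp(|b₁b₂…⟩) = product of the factor amplitudes for bits b₁, b₂, …; only kets whose every factor amplitude is nonzero survive.
|00⟩: (0.2738)(0.4718) = 0.1292
|01⟩: (0.2738)(-0.111 + 0.8747i) = (-0.03039 + 0.2395i)
|10⟩: (0.5825 - 0.7653i)(0.4718) = (0.2748 - 0.3611i)
|11⟩: (0.5825 - 0.7653i)(-0.111 + 0.8747i) = (0.6048 + 0.5945i)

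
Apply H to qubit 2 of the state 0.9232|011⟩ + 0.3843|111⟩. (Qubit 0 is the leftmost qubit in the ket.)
0.6528|010⟩ - 0.6528|011⟩ + 0.2717|110⟩ - 0.2717|111⟩

H on qubit 2 mixes each pair of kets that differ only in qubit 2: amplitudes (a, b) of (|…0…⟩, |…1…⟩) become ((a + b)/√2, (a − b)/√2). Kets absent from the input have amplitude 0.
(|010⟩, |011⟩): (a, b) = (0, 0.9232) → (0.6528, -0.6528)
(|110⟩, |111⟩): (a, b) = (0, 0.3843) → (0.2717, -0.2717)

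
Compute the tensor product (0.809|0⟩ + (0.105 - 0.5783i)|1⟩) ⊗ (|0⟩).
0.809|00⟩ + (0.105 - 0.5783i)|10⟩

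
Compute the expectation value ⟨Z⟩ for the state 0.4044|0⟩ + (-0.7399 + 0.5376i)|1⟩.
-0.6729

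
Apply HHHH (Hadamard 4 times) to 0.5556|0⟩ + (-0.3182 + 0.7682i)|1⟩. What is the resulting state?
0.5556|0⟩ + (-0.3182 + 0.7682i)|1⟩

H² = I, so an even number of Hadamards cancels: H^4 = I and the state is unchanged.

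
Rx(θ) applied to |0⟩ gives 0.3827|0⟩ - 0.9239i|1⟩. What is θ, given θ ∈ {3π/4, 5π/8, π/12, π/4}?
3π/4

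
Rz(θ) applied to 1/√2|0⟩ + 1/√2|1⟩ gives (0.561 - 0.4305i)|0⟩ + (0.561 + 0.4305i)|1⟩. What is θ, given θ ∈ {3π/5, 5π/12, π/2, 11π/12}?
5π/12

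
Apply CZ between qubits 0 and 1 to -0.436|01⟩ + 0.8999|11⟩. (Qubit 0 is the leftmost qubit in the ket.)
-0.436|01⟩ - 0.8999|11⟩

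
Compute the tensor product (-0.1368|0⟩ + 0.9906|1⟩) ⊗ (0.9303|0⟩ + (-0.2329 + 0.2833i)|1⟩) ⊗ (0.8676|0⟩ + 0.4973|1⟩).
-0.1104|000⟩ - 0.06329|001⟩ + (0.02764 - 0.03362i)|010⟩ + (0.01584 - 0.01927i)|011⟩ + 0.7995|100⟩ + 0.4583|101⟩ + (-0.2002 + 0.2435i)|110⟩ + (-0.1147 + 0.1396i)|111⟩

amp(|b₁b₂…⟩) = product of the factor amplitudes for bits b₁, b₂, …; only kets whose every factor amplitude is nonzero survive.
|000⟩: (-0.1368)(0.9303)(0.8676) = -0.1104
|001⟩: (-0.1368)(0.9303)(0.4973) = -0.06329
|010⟩: (-0.1368)(-0.2329 + 0.2833i)(0.8676) = (0.02764 - 0.03362i)
|011⟩: (-0.1368)(-0.2329 + 0.2833i)(0.4973) = (0.01584 - 0.01927i)
|100⟩: (0.9906)(0.9303)(0.8676) = 0.7995
|101⟩: (0.9906)(0.9303)(0.4973) = 0.4583
|110⟩: (0.9906)(-0.2329 + 0.2833i)(0.8676) = (-0.2002 + 0.2435i)
|111⟩: (0.9906)(-0.2329 + 0.2833i)(0.4973) = (-0.1147 + 0.1396i)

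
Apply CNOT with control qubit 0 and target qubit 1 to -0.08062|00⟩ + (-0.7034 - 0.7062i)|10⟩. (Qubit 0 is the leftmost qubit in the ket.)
-0.08062|00⟩ + (-0.7034 - 0.7062i)|11⟩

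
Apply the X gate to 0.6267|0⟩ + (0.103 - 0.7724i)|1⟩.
(0.103 - 0.7724i)|0⟩ + 0.6267|1⟩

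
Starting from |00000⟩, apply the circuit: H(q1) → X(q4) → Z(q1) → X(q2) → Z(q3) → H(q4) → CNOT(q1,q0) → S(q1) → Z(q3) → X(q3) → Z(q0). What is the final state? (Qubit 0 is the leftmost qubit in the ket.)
1/2|00110⟩ - 1/2|00111⟩ + (1/2)i|11110⟩ - (1/2)i|11111⟩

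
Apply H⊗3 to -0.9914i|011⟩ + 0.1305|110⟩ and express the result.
(0.04614 - 0.3505i)|000⟩ + (0.04614 + 0.3505i)|001⟩ + (-0.04614 + 0.3505i)|010⟩ + (-0.04614 - 0.3505i)|011⟩ + (-0.04614 - 0.3505i)|100⟩ + (-0.04614 + 0.3505i)|101⟩ + (0.04614 + 0.3505i)|110⟩ + (0.04614 - 0.3505i)|111⟩

H⊗3 gives amp(|y⟩) = (1/2√2) Σ_x (−1)^(x·y) amp(|x⟩), where x·y is the number of positions in which both x and y have a 1.
|000⟩: (-0.9914i + 0.1305)/(2√2) = (0.04614 - 0.3505i)
|001⟩: (0.9914i + 0.1305)/(2√2) = (0.04614 + 0.3505i)
|010⟩: (0.9914i - 0.1305)/(2√2) = (-0.04614 + 0.3505i)
|011⟩: (-0.9914i - 0.1305)/(2√2) = (-0.04614 - 0.3505i)
|100⟩: (-0.9914i - 0.1305)/(2√2) = (-0.04614 - 0.3505i)
|101⟩: (0.9914i - 0.1305)/(2√2) = (-0.04614 + 0.3505i)
|110⟩: (0.9914i + 0.1305)/(2√2) = (0.04614 + 0.3505i)
|111⟩: (-0.9914i + 0.1305)/(2√2) = (0.04614 - 0.3505i)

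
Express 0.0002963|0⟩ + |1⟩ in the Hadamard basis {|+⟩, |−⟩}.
0.7073|+⟩ - 0.7069|−⟩

With |ψ⟩ = α|0⟩ + β|1⟩, the Hadamard-basis coefficients are ⟨+|ψ⟩ = (α + β)/√2 and ⟨−|ψ⟩ = (α − β)/√2.
Here α = 0.0002963, β = 1: (α + β)/√2 = 0.7073, (α − β)/√2 = -0.7069.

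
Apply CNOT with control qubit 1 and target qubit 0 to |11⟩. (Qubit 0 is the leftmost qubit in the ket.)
|01⟩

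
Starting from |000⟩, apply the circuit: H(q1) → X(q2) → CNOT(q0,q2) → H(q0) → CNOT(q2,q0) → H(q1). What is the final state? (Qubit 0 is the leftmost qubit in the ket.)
1/√2|001⟩ + 1/√2|101⟩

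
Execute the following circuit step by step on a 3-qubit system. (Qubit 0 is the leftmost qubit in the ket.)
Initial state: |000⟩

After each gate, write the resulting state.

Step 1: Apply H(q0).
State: 1/√2|000⟩ + 1/√2|100⟩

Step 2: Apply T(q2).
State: 1/√2|000⟩ + 1/√2|100⟩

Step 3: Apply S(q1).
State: 1/√2|000⟩ + 1/√2|100⟩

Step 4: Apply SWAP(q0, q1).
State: 1/√2|000⟩ + 1/√2|010⟩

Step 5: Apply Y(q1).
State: -(1/√2)i|000⟩ + (1/√2)i|010⟩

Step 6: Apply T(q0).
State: -(1/√2)i|000⟩ + (1/√2)i|010⟩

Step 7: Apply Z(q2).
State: -(1/√2)i|000⟩ + (1/√2)i|010⟩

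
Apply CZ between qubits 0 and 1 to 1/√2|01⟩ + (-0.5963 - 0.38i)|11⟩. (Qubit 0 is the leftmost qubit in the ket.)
1/√2|01⟩ + (0.5963 + 0.38i)|11⟩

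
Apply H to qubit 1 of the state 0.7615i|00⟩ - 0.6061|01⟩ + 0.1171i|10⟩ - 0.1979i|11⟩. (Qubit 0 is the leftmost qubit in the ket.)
(-0.4286 + 0.5385i)|00⟩ + (0.4286 + 0.5385i)|01⟩ - 0.05713i|10⟩ + 0.2227i|11⟩

H on qubit 1 mixes each pair of kets that differ only in qubit 1: amplitudes (a, b) of (|…0…⟩, |…1…⟩) become ((a + b)/√2, (a − b)/√2). Kets absent from the input have amplitude 0.
(|00⟩, |01⟩): (a, b) = (0.7615i, -0.6061) → ((-0.4286 + 0.5385i), (0.4286 + 0.5385i))
(|10⟩, |11⟩): (a, b) = (0.1171i, -0.1979i) → (-0.05713i, 0.2227i)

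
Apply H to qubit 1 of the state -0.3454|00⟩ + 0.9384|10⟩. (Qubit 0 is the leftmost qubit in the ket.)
-0.2442|00⟩ - 0.2442|01⟩ + 0.6635|10⟩ + 0.6635|11⟩

H on qubit 1 mixes each pair of kets that differ only in qubit 1: amplitudes (a, b) of (|…0…⟩, |…1…⟩) become ((a + b)/√2, (a − b)/√2). Kets absent from the input have amplitude 0.
(|00⟩, |01⟩): (a, b) = (-0.3454, 0) → (-0.2442, -0.2442)
(|10⟩, |11⟩): (a, b) = (0.9384, 0) → (0.6635, 0.6635)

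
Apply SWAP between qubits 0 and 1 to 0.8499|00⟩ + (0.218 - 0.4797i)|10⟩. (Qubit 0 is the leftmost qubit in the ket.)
0.8499|00⟩ + (0.218 - 0.4797i)|01⟩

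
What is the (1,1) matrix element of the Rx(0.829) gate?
0.9153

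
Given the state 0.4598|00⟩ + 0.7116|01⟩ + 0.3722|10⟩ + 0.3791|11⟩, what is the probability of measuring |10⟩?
0.1385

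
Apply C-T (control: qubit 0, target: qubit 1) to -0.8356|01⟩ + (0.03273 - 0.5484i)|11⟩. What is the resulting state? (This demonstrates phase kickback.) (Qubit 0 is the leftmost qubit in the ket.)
-0.8356|01⟩ + (0.4109 - 0.3646i)|11⟩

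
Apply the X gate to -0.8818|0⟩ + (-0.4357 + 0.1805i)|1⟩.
(-0.4357 + 0.1805i)|0⟩ - 0.8818|1⟩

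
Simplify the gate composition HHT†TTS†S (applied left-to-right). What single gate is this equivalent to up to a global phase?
T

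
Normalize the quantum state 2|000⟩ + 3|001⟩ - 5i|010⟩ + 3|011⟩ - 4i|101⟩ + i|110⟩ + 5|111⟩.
0.212|000⟩ + 0.318|001⟩ - 0.53i|010⟩ + 0.318|011⟩ - 0.424i|101⟩ + 0.106i|110⟩ + 0.53|111⟩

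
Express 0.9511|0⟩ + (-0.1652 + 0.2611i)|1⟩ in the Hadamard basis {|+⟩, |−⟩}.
(0.5557 + 0.1846i)|+⟩ + (0.7893 - 0.1846i)|−⟩

With |ψ⟩ = α|0⟩ + β|1⟩, the Hadamard-basis coefficients are ⟨+|ψ⟩ = (α + β)/√2 and ⟨−|ψ⟩ = (α − β)/√2.
Here α = 0.9511, β = (-0.1652 + 0.2611i): (α + β)/√2 = (0.5557 + 0.1846i), (α − β)/√2 = (0.7893 - 0.1846i).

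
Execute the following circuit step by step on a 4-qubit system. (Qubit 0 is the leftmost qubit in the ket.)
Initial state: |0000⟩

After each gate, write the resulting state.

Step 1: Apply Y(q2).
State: i|0010⟩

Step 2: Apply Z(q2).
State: -i|0010⟩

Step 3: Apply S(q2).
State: |0010⟩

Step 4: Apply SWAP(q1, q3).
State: |0010⟩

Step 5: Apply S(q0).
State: |0010⟩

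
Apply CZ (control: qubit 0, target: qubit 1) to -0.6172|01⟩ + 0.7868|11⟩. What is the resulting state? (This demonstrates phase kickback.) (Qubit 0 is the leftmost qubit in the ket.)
-0.6172|01⟩ - 0.7868|11⟩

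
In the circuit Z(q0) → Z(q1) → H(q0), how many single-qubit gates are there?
3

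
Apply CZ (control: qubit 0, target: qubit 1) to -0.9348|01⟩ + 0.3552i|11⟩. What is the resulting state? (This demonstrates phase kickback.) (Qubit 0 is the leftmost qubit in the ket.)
-0.9348|01⟩ - 0.3552i|11⟩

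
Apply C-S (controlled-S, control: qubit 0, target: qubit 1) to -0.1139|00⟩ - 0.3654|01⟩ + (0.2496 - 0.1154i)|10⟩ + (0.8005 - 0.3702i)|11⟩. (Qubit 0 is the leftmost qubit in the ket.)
-0.1139|00⟩ - 0.3654|01⟩ + (0.2496 - 0.1154i)|10⟩ + (0.3702 + 0.8005i)|11⟩

C-S leaves the control-|0⟩ kets |00⟩, |01⟩ unchanged and applies S to qubit 1 on the control-|1⟩ pair (|10⟩, |11⟩).
S = [[1, 0], [0, i]].
With a = amp(|10⟩) = (0.2496 - 0.1154i) and b = amp(|11⟩) = (0.8005 - 0.3702i):
new amp(|10⟩) = (1)·a = (0.2496 - 0.1154i)
new amp(|11⟩) = (i)·b = (0.3702 + 0.8005i)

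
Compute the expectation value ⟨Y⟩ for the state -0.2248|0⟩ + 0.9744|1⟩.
0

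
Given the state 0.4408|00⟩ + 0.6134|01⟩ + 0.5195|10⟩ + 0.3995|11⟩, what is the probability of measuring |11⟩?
0.1596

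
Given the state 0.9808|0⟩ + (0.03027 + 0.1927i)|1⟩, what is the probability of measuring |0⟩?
0.962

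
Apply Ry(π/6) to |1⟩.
-0.2588|0⟩ + 0.9659|1⟩

Ry(π/6) = [[cos(θ/2), −sin(θ/2)], [sin(θ/2), cos(θ/2)]]; θ = π/6, cos(θ/2) ≈ 0.965926, sin(θ/2) ≈ 0.258819.
With a = amp(|0⟩) = 0 and b = amp(|1⟩) = 1:
new amp(|0⟩) = (0.965926)·a + (-0.258819)·b = -0.2588
new amp(|1⟩) = (0.258819)·a + (0.965926)·b = 0.9659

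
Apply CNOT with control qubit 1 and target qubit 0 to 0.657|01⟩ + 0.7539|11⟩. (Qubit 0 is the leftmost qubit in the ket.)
0.7539|01⟩ + 0.657|11⟩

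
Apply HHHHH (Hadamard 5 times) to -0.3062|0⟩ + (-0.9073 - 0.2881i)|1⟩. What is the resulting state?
(-0.8581 - 0.2037i)|0⟩ + (0.425 + 0.2037i)|1⟩

H² = I, so H^5 = H: a single Hadamard. With (a, b) = (-0.3062, (-0.9073 - 0.2881i)), H gives ((a + b)/√2, (a − b)/√2) = ((-0.8581 - 0.2037i), (0.425 + 0.2037i)).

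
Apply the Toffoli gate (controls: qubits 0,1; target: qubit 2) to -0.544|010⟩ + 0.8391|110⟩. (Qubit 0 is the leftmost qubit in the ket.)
-0.544|010⟩ + 0.8391|111⟩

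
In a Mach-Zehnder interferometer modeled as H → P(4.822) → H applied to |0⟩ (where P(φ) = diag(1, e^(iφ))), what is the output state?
(0.5547 - 0.497i)|0⟩ + (0.4453 + 0.497i)|1⟩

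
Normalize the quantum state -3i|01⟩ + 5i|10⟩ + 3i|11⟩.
-0.4575i|01⟩ + 0.7625i|10⟩ + 0.4575i|11⟩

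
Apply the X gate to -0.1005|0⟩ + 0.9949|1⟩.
0.9949|0⟩ - 0.1005|1⟩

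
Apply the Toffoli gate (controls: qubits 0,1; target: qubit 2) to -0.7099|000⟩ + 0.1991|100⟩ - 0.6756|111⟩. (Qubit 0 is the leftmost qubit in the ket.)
-0.7099|000⟩ + 0.1991|100⟩ - 0.6756|110⟩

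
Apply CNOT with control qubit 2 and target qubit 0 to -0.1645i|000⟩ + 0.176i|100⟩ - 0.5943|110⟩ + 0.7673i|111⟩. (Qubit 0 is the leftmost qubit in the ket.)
-0.1645i|000⟩ + 0.7673i|011⟩ + 0.176i|100⟩ - 0.5943|110⟩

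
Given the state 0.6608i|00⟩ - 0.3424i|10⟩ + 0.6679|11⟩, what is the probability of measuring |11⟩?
0.4461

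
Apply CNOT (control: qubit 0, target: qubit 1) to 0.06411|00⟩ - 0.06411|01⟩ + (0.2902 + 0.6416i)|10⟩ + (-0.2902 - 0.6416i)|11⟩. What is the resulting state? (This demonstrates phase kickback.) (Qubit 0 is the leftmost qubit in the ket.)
0.06411|00⟩ - 0.06411|01⟩ + (-0.2902 - 0.6416i)|10⟩ + (0.2902 + 0.6416i)|11⟩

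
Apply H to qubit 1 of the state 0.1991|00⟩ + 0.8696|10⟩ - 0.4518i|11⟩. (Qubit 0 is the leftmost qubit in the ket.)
0.1408|00⟩ + 0.1408|01⟩ + (0.6149 - 0.3195i)|10⟩ + (0.6149 + 0.3195i)|11⟩

H on qubit 1 mixes each pair of kets that differ only in qubit 1: amplitudes (a, b) of (|…0…⟩, |…1…⟩) become ((a + b)/√2, (a − b)/√2). Kets absent from the input have amplitude 0.
(|00⟩, |01⟩): (a, b) = (0.1991, 0) → (0.1408, 0.1408)
(|10⟩, |11⟩): (a, b) = (0.8696, -0.4518i) → ((0.6149 - 0.3195i), (0.6149 + 0.3195i))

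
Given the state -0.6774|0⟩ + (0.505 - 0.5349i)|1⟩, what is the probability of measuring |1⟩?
0.5411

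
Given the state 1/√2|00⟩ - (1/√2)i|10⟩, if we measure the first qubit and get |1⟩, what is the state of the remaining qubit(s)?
-i|0⟩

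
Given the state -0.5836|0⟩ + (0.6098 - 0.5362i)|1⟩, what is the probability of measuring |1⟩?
0.6594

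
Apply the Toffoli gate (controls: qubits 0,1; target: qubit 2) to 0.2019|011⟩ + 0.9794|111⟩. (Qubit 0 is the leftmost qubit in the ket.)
0.2019|011⟩ + 0.9794|110⟩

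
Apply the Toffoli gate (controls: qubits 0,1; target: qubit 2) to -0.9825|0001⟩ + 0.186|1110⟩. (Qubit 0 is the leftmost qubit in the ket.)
-0.9825|0001⟩ + 0.186|1100⟩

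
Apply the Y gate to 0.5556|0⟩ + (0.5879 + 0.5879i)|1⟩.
(0.5879 - 0.5879i)|0⟩ + 0.5556i|1⟩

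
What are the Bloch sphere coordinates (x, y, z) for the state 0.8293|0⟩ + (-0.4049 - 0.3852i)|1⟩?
(-0.6716, -0.6389, 0.3754)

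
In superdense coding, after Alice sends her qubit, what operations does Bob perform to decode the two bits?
CNOT (Alice's qubit controls Bob's), then H on Alice's qubit, then measure both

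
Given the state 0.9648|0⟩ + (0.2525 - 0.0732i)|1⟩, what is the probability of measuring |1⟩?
0.06911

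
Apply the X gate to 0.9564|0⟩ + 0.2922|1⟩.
0.2922|0⟩ + 0.9564|1⟩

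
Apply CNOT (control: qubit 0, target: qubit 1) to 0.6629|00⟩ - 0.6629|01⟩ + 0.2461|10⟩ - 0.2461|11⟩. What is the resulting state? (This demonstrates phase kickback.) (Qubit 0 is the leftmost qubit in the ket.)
0.6629|00⟩ - 0.6629|01⟩ - 0.2461|10⟩ + 0.2461|11⟩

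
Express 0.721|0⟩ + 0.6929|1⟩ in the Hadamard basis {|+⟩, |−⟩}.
0.9998|+⟩ + 0.01987|−⟩

With |ψ⟩ = α|0⟩ + β|1⟩, the Hadamard-basis coefficients are ⟨+|ψ⟩ = (α + β)/√2 and ⟨−|ψ⟩ = (α − β)/√2.
Here α = 0.721, β = 0.6929: (α + β)/√2 = 0.9998, (α − β)/√2 = 0.01987.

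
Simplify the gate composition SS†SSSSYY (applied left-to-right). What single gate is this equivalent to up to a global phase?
I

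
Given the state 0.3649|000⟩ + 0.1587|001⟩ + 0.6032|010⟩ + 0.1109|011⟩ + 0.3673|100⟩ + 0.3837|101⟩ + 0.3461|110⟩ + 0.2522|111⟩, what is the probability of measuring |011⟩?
0.0123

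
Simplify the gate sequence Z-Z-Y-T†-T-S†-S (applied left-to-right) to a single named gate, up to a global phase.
Y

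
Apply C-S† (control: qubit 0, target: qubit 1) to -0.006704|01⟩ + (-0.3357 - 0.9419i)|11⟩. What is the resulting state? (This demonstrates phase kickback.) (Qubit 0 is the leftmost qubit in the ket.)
-0.006704|01⟩ + (-0.9419 + 0.3357i)|11⟩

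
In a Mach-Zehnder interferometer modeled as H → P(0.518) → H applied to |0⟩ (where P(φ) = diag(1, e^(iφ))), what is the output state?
(0.9344 + 0.2476i)|0⟩ + (0.06559 - 0.2476i)|1⟩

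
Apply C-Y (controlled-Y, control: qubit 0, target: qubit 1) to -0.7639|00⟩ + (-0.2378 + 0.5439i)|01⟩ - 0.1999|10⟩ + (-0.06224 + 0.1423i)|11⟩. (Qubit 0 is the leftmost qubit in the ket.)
-0.7639|00⟩ + (-0.2378 + 0.5439i)|01⟩ + (0.1423 + 0.06224i)|10⟩ - 0.1999i|11⟩

C-Y leaves the control-|0⟩ kets |00⟩, |01⟩ unchanged and applies Y to qubit 1 on the control-|1⟩ pair (|10⟩, |11⟩).
Y = [[0, -i], [i, 0]].
With a = amp(|10⟩) = -0.1999 and b = amp(|11⟩) = (-0.06224 + 0.1423i):
new amp(|10⟩) = (-i)·b = (0.1423 + 0.06224i)
new amp(|11⟩) = (i)·a = -0.1999i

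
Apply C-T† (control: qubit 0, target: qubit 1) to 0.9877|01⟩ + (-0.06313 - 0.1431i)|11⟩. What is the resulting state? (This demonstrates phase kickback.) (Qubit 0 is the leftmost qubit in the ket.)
0.9877|01⟩ + (-0.1458 - 0.05655i)|11⟩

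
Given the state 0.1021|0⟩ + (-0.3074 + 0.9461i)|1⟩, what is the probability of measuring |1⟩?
0.9896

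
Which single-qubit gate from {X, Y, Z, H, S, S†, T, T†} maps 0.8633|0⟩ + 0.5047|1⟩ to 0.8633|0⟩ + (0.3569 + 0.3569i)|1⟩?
T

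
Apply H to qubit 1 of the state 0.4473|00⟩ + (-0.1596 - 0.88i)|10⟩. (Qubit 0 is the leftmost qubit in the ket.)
0.3163|00⟩ + 0.3163|01⟩ + (-0.1129 - 0.6223i)|10⟩ + (-0.1129 - 0.6223i)|11⟩

H on qubit 1 mixes each pair of kets that differ only in qubit 1: amplitudes (a, b) of (|…0…⟩, |…1…⟩) become ((a + b)/√2, (a − b)/√2). Kets absent from the input have amplitude 0.
(|00⟩, |01⟩): (a, b) = (0.4473, 0) → (0.3163, 0.3163)
(|10⟩, |11⟩): (a, b) = ((-0.1596 - 0.88i), 0) → ((-0.1129 - 0.6223i), (-0.1129 - 0.6223i))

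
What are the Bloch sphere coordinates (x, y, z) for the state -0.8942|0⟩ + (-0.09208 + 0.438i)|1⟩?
(0.1647, -0.7833, 0.5993)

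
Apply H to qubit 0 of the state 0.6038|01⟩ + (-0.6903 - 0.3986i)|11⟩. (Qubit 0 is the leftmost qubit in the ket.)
(-0.06116 - 0.2819i)|01⟩ + (0.9151 + 0.2819i)|11⟩

H on qubit 0 mixes each pair of kets that differ only in qubit 0: amplitudes (a, b) of (|…0…⟩, |…1…⟩) become ((a + b)/√2, (a − b)/√2). Kets absent from the input have amplitude 0.
(|01⟩, |11⟩): (a, b) = (0.6038, (-0.6903 - 0.3986i)) → ((-0.06116 - 0.2819i), (0.9151 + 0.2819i))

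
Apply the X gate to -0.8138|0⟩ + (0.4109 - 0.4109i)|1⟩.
(0.4109 - 0.4109i)|0⟩ - 0.8138|1⟩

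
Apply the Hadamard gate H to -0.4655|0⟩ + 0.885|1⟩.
0.2966|0⟩ - 0.9549|1⟩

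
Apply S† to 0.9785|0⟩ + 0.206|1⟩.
0.9785|0⟩ - 0.206i|1⟩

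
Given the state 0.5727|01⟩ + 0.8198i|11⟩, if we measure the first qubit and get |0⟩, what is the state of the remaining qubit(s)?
|1⟩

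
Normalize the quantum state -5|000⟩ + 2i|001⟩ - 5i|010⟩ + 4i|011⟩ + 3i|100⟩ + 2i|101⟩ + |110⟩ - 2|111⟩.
-0.533|000⟩ + 0.2132i|001⟩ - 0.533i|010⟩ + 0.4264i|011⟩ + 0.3198i|100⟩ + 0.2132i|101⟩ + 0.1066|110⟩ - 0.2132|111⟩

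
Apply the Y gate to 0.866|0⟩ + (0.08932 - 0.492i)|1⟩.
(-0.492 - 0.08932i)|0⟩ + 0.866i|1⟩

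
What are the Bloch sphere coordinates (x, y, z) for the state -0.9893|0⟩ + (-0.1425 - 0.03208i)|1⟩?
(0.282, 0.06347, 0.9574)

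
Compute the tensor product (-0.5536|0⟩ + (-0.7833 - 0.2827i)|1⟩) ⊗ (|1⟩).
-0.5536|01⟩ + (-0.7833 - 0.2827i)|11⟩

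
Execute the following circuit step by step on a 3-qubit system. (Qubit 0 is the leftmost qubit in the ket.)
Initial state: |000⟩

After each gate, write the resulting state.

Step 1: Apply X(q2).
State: |001⟩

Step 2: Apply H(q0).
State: 1/√2|001⟩ + 1/√2|101⟩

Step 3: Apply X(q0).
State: 1/√2|001⟩ + 1/√2|101⟩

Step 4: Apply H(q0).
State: |001⟩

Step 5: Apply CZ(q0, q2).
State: |001⟩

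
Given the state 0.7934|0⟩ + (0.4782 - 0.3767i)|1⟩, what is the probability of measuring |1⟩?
0.3706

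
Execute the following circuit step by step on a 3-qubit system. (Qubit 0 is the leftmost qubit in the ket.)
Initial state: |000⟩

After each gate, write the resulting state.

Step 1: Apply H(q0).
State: 1/√2|000⟩ + 1/√2|100⟩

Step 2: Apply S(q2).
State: 1/√2|000⟩ + 1/√2|100⟩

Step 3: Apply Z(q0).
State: 1/√2|000⟩ - 1/√2|100⟩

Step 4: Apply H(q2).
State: 1/2|000⟩ + 1/2|001⟩ - 1/2|100⟩ - 1/2|101⟩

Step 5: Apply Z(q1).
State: 1/2|000⟩ + 1/2|001⟩ - 1/2|100⟩ - 1/2|101⟩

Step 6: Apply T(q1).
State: 1/2|000⟩ + 1/2|001⟩ - 1/2|100⟩ - 1/2|101⟩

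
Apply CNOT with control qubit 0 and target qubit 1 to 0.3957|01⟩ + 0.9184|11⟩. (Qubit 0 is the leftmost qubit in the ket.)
0.3957|01⟩ + 0.9184|10⟩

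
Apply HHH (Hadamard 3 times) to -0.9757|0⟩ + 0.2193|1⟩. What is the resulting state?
-0.5349|0⟩ - 0.845|1⟩

H² = I, so H^3 = H: a single Hadamard. With (a, b) = (-0.9757, 0.2193), H gives ((a + b)/√2, (a − b)/√2) = (-0.5349, -0.845).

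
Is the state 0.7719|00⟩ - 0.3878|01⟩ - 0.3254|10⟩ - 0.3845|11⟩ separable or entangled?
Entangled

Writing the state as a|00⟩ + b|01⟩ + c|10⟩ + d|11⟩, it is a product state iff ad − bc = 0.
Here (a, b, c, d) = (0.7719, -0.3878, -0.3254, -0.3845): ad − bc = (0.7719)(-0.3845) − (-0.3878)(-0.3254) = -0.423 ≠ 0, so the state is entangled.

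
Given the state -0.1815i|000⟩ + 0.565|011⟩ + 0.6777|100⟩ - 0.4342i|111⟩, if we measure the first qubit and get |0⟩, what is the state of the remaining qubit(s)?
-0.3058i|00⟩ + 0.9521|11⟩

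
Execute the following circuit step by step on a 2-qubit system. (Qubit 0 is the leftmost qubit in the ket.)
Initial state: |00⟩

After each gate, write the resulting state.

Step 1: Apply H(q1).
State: 1/√2|00⟩ + 1/√2|01⟩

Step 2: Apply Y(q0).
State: (1/√2)i|10⟩ + (1/√2)i|11⟩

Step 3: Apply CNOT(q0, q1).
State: (1/√2)i|10⟩ + (1/√2)i|11⟩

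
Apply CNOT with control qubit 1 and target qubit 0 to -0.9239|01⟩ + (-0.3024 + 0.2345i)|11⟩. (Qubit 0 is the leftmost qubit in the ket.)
(-0.3024 + 0.2345i)|01⟩ - 0.9239|11⟩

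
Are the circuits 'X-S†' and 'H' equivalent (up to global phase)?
No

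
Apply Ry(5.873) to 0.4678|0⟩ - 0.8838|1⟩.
-0.278|0⟩ + 0.9605|1⟩

Ry(5.873) = [[cos(θ/2), −sin(θ/2)], [sin(θ/2), cos(θ/2)]]; θ = 5.873, cos(θ/2) ≈ -0.979042, sin(θ/2) ≈ 0.203658.
With a = amp(|0⟩) = 0.4678 and b = amp(|1⟩) = -0.8838:
new amp(|0⟩) = (-0.979042)·a + (-0.203658)·b = -0.278
new amp(|1⟩) = (0.203658)·a + (-0.979042)·b = 0.9605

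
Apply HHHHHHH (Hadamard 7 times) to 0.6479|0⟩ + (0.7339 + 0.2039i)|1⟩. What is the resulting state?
(0.9771 + 0.1442i)|0⟩ + (-0.06081 - 0.1442i)|1⟩

H² = I, so H^7 = H: a single Hadamard. With (a, b) = (0.6479, (0.7339 + 0.2039i)), H gives ((a + b)/√2, (a − b)/√2) = ((0.9771 + 0.1442i), (-0.06081 - 0.1442i)).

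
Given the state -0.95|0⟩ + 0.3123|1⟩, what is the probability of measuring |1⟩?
0.09753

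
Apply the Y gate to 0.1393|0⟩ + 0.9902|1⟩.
-0.9902i|0⟩ + 0.1393i|1⟩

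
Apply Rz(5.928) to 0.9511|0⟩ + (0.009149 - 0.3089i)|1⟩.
(-0.9361 - 0.168i)|0⟩ + (0.04557 + 0.3057i)|1⟩

Rz(5.928) = [[e^(−iθ/2), 0], [0, e^(iθ/2)]] with e^(±iθ/2) = cos(θ/2) ± i·sin(θ/2); θ = 5.928, cos(θ/2) ≈ -0.984272, sin(θ/2) ≈ 0.176661.
With a = amp(|0⟩) = 0.9511 and b = amp(|1⟩) = (0.009149 - 0.3089i):
new amp(|0⟩) = (-0.984272 - 0.176661i)·a = (-0.9361 - 0.168i)
new amp(|1⟩) = (-0.984272 + 0.176661i)·b = (0.04557 + 0.3057i)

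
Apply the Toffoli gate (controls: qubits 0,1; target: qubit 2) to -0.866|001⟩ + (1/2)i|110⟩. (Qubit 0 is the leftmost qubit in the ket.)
-0.866|001⟩ + (1/2)i|111⟩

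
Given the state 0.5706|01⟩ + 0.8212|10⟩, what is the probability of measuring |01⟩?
0.3256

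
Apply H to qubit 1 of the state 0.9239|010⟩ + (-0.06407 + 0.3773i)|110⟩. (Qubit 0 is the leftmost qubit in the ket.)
0.6533|000⟩ - 0.6533|010⟩ + (-0.0453 + 0.2668i)|100⟩ + (0.0453 - 0.2668i)|110⟩

H on qubit 1 mixes each pair of kets that differ only in qubit 1: amplitudes (a, b) of (|…0…⟩, |…1…⟩) become ((a + b)/√2, (a − b)/√2). Kets absent from the input have amplitude 0.
(|000⟩, |010⟩): (a, b) = (0, 0.9239) → (0.6533, -0.6533)
(|100⟩, |110⟩): (a, b) = (0, (-0.06407 + 0.3773i)) → ((-0.0453 + 0.2668i), (0.0453 - 0.2668i))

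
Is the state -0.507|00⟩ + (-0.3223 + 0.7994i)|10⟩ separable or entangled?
Separable

Writing the state as a|00⟩ + b|01⟩ + c|10⟩ + d|11⟩, it is a product state iff ad − bc = 0.
Here (a, b, c, d) = (-0.507, 0, (-0.3223 + 0.7994i), 0): ad − bc = (-0.507)(0) − (0)(-0.3223 + 0.7994i) = 0, so the state is separable.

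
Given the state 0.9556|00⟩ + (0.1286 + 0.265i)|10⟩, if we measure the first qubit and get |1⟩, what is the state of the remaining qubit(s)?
(0.4366 + 0.8997i)|0⟩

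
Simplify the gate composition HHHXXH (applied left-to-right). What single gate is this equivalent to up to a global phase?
I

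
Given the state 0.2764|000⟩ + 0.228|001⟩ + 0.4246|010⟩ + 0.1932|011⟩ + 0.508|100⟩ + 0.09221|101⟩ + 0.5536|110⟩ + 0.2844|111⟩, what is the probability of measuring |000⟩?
0.0764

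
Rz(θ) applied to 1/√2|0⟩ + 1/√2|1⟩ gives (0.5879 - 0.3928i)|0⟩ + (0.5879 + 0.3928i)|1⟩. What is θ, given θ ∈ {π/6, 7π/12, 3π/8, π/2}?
3π/8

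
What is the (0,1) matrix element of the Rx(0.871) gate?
-0.4219i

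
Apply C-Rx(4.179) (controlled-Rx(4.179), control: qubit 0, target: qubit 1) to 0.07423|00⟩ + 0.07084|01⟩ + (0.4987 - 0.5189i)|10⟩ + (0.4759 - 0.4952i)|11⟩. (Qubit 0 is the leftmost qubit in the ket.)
0.07423|00⟩ + 0.07084|01⟩ + (-0.6773 - 0.1561i)|10⟩ + (-0.6866 - 0.1876i)|11⟩

C-Rx(4.179) leaves the control-|0⟩ kets |00⟩, |01⟩ unchanged and applies Rx(4.179) to qubit 1 on the control-|1⟩ pair (|10⟩, |11⟩).
Rx(4.179) = [[cos(θ/2), −i·sin(θ/2)], [−i·sin(θ/2), cos(θ/2)]]; θ = 4.179, cos(θ/2) ≈ -0.495755, sin(θ/2) ≈ 0.868463.
With a = amp(|10⟩) = (0.4987 - 0.5189i) and b = amp(|11⟩) = (0.4759 - 0.4952i):
new amp(|10⟩) = (-0.495755)·a + (-0.868463i)·b = (-0.6773 - 0.1561i)
new amp(|11⟩) = (-0.868463i)·a + (-0.495755)·b = (-0.6866 - 0.1876i)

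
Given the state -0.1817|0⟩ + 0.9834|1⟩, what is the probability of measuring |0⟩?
0.03301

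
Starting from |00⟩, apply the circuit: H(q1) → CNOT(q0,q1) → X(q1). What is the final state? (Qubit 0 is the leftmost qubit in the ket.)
1/√2|00⟩ + 1/√2|01⟩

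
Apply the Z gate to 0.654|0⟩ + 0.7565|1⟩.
0.654|0⟩ - 0.7565|1⟩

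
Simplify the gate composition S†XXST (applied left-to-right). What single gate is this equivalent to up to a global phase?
T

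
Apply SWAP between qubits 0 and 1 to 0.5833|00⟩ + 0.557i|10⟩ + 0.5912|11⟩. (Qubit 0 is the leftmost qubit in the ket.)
0.5833|00⟩ + 0.557i|01⟩ + 0.5912|11⟩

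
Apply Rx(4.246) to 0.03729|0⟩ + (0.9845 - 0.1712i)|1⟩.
(-0.1653 - 0.8382i)|0⟩ + (-0.5164 + 0.05806i)|1⟩

Rx(4.246) = [[cos(θ/2), −i·sin(θ/2)], [−i·sin(θ/2), cos(θ/2)]]; θ = 4.246, cos(θ/2) ≈ -0.524565, sin(θ/2) ≈ 0.851371.
With a = amp(|0⟩) = 0.03729 and b = amp(|1⟩) = (0.9845 - 0.1712i):
new amp(|0⟩) = (-0.524565)·a + (-0.851371i)·b = (-0.1653 - 0.8382i)
new amp(|1⟩) = (-0.851371i)·a + (-0.524565)·b = (-0.5164 + 0.05806i)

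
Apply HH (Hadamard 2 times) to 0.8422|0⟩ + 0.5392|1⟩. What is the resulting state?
0.8422|0⟩ + 0.5392|1⟩

H² = I, so an even number of Hadamards cancels: H^2 = I and the state is unchanged.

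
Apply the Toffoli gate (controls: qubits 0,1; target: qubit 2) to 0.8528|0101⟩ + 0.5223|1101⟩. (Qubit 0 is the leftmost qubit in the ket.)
0.8528|0101⟩ + 0.5223|1111⟩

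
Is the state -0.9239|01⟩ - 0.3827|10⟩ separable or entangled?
Entangled

Writing the state as a|00⟩ + b|01⟩ + c|10⟩ + d|11⟩, it is a product state iff ad − bc = 0.
Here (a, b, c, d) = (0, -0.9239, -0.3827, 0): ad − bc = (0)(0) − (-0.9239)(-0.3827) = -0.3536 ≠ 0, so the state is entangled.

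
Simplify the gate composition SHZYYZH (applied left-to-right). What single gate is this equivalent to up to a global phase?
S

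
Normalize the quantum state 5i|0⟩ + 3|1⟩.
0.8575i|0⟩ + 0.5145|1⟩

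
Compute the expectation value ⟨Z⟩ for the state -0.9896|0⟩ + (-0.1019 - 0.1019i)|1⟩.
0.9585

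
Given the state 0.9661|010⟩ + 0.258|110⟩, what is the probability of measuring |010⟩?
0.9333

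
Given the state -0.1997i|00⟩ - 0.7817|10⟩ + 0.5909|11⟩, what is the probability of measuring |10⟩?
0.6111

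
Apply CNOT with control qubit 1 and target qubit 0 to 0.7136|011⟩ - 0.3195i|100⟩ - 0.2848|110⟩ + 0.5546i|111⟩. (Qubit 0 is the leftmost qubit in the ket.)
-0.2848|010⟩ + 0.5546i|011⟩ - 0.3195i|100⟩ + 0.7136|111⟩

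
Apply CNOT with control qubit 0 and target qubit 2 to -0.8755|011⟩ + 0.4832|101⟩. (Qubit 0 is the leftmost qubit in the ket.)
-0.8755|011⟩ + 0.4832|100⟩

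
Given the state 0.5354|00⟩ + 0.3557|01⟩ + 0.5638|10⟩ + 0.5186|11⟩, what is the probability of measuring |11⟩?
0.2689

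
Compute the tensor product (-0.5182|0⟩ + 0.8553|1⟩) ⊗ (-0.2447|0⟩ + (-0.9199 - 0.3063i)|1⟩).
0.1268|00⟩ + (0.4767 + 0.1587i)|01⟩ - 0.2093|10⟩ + (-0.7868 - 0.262i)|11⟩

amp(|b₁b₂…⟩) = product of the factor amplitudes for bits b₁, b₂, …; only kets whose every factor amplitude is nonzero survive.
|00⟩: (-0.5182)(-0.2447) = 0.1268
|01⟩: (-0.5182)(-0.9199 - 0.3063i) = (0.4767 + 0.1587i)
|10⟩: (0.8553)(-0.2447) = -0.2093
|11⟩: (0.8553)(-0.9199 - 0.3063i) = (-0.7868 - 0.262i)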